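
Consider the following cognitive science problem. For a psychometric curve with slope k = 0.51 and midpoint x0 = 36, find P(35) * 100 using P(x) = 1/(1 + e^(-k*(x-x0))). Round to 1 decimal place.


P(x) = 1/(1 + e^(-0.51*(35 - 36)))
Exponent = -0.51 * -1 = 0.51
e^(0.51) = 1.665291
P = 1/(1 + 1.665291) = 0.375194
Percentage = 37.5


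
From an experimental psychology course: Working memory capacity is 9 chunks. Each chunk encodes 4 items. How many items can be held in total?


Total items = chunks * items_per_chunk
= 9 * 4
= 36


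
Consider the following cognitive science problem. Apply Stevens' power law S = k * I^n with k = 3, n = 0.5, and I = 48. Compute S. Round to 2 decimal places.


S = 3 * 48^0.5
48^0.5 = 6.9282
S = 3 * 6.9282
= 20.78


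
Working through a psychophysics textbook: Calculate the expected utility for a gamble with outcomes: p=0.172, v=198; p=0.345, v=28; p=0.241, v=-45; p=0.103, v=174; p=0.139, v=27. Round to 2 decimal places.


EU = sum(p_i * v_i)
0.172 * 198 = 34.056
0.345 * 28 = 9.66
0.241 * -45 = -10.845
0.103 * 174 = 17.922
0.139 * 27 = 3.753
EU = 34.056 + 9.66 + -10.845 + 17.922 + 3.753
= 54.55


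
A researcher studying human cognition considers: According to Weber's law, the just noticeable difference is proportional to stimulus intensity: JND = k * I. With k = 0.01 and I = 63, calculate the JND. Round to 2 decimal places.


JND = k * I
JND = 0.01 * 63
= 0.63


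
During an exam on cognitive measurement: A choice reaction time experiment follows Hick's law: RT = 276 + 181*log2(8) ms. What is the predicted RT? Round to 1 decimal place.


RT = 276 + 181 * log2(8)
log2(8) = 3.0
RT = 276 + 181 * 3.0
= 276 + 543.0
= 819.0 ms


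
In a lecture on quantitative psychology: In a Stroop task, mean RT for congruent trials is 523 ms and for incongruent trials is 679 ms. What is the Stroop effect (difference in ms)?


Stroop effect = RT(incongruent) - RT(congruent)
= 679 - 523
= 156 ms


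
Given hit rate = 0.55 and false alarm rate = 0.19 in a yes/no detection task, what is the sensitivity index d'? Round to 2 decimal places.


d' = z(HR) - z(FAR)
z(0.55) = 0.1257
z(0.19) = -0.8779
d' = 0.1257 - -0.8779
= 1.00


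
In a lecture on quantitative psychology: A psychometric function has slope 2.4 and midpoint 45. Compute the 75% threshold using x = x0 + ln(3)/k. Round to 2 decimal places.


At P = 0.75: 0.75 = 1/(1 + e^(-k*(x-x0)))
Solving: e^(-k*(x-x0)) = 1/3
x = x0 + ln(3)/k
ln(3) = 1.0986
x = 45 + 1.0986/2.4
= 45 + 0.4578
= 45.46


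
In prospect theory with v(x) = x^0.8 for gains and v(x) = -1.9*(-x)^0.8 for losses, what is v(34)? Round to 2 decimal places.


Since x = 34 >= 0, use v(x) = x^0.8
34^0.8 = 16.7951
v(34) = 16.80


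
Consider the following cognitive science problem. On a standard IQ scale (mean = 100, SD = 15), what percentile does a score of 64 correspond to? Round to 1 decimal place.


z = (IQ - mean) / SD
z = (64 - 100) / 15 = -2.4
Percentile = Phi(-2.4) * 100
Phi(-2.4) = 0.008198
= 0.8


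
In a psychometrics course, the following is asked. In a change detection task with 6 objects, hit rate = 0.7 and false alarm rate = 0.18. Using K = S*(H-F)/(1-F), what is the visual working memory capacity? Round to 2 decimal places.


K = S * (H - F) / (1 - F)
H - F = 0.52
1 - F = 0.82
K = 6 * 0.52 / 0.82
= 3.80


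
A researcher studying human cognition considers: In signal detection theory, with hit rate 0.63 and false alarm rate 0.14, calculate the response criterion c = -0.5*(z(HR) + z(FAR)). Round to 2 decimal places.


c = -0.5 * (z(HR) + z(FAR))
z(0.63) = 0.3319
z(0.14) = -1.0803
c = -0.5 * (0.3319 + -1.0803)
= -0.5 * -0.7484
= 0.37


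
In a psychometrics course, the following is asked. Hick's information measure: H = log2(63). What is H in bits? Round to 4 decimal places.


H = log2(n)
H = log2(63)
= 5.9773


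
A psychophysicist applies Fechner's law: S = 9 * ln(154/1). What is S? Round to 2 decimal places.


S = 9 * ln(154/1)
I/I0 = 154.0
ln(154.0) = 5.037
S = 9 * 5.037
= 45.33


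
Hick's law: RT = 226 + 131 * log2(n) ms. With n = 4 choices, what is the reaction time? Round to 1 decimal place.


RT = 226 + 131 * log2(4)
log2(4) = 2.0
RT = 226 + 131 * 2.0
= 226 + 262.0
= 488.0 ms


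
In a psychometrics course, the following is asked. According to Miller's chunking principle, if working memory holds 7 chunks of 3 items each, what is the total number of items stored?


Total items = chunks * items_per_chunk
= 7 * 3
= 21


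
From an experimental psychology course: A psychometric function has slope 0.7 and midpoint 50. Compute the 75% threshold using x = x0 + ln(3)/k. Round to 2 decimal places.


At P = 0.75: 0.75 = 1/(1 + e^(-k*(x-x0)))
Solving: e^(-k*(x-x0)) = 1/3
x = x0 + ln(3)/k
ln(3) = 1.0986
x = 50 + 1.0986/0.7
= 50 + 1.5694
= 51.57


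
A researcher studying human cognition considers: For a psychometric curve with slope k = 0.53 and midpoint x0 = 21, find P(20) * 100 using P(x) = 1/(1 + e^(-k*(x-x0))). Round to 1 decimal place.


P(x) = 1/(1 + e^(-0.53*(20 - 21)))
Exponent = -0.53 * -1 = 0.53
e^(0.53) = 1.698932
P = 1/(1 + 1.698932) = 0.370517
Percentage = 37.1


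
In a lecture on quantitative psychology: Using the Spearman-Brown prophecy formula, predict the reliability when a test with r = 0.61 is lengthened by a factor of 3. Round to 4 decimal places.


r_new = n*r / (1 + (n-1)*r)
Numerator = 3 * 0.61 = 1.83
Denominator = 1 + 2 * 0.61 = 2.22
r_new = 1.83 / 2.22
= 0.8243


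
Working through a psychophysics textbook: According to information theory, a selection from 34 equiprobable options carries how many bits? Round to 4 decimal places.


H = log2(n)
H = log2(34)
= 5.0875


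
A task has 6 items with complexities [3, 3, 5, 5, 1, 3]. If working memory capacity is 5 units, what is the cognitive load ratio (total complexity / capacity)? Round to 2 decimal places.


Total complexity = 3 + 3 + 5 + 5 + 1 + 3 = 20
Load = total / capacity = 20 / 5
= 4.00


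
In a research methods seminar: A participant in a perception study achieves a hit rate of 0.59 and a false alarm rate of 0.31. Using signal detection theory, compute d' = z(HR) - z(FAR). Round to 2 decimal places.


d' = z(HR) - z(FAR)
z(0.59) = 0.2275
z(0.31) = -0.4959
d' = 0.2275 - -0.4959
= 0.72


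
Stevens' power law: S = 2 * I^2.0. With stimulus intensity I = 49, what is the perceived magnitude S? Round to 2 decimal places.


S = 2 * 49^2.0
49^2.0 = 2401.0
S = 2 * 2401.0
= 4802.00


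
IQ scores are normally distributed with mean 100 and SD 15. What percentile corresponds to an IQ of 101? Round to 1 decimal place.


z = (IQ - mean) / SD
z = (101 - 100) / 15 = 0.0667
Percentile = Phi(0.0667) * 100
Phi(0.0667) = 0.52659
= 52.7


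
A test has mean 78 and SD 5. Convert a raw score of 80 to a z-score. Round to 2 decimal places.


z = (X - mu) / sigma
= (80 - 78) / 5
= 2 / 5
= 0.40


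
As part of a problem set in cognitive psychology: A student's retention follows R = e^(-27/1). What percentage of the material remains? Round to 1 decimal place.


R = e^(-t/S)
-t/S = -27/1 = -27.0
R = e^(-27.0) = 0.0
Percentage = 0.0 * 100
= 0.0


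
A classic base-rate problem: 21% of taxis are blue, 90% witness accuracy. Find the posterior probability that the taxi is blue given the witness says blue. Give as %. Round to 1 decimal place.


P(blue | says blue) = P(says blue | blue)*P(blue) / [P(says blue | blue)*P(blue) + P(says blue | not blue)*P(not blue)]
Numerator = 0.9 * 0.21 = 0.189
False identification = 0.1 * 0.79 = 0.079
P = 0.189 / (0.189 + 0.079)
= 0.189 / 0.268
As percentage = 70.5


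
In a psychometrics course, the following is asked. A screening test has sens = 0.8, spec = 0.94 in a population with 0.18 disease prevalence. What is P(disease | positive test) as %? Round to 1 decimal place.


PPV = (sens * prev) / (sens * prev + (1-spec) * (1-prev))
Numerator = 0.8 * 0.18 = 0.144
P(positive and no disease) = (1 - spec) * (1 - prev) = (1 - 0.94) * (1 - 0.18) = 0.0492
Denominator = 0.144 + 0.0492 = 0.1932
PPV = 0.144 / 0.1932 = 0.745342
As percentage = 74.5


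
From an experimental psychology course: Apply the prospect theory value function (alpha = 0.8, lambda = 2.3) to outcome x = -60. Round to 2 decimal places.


Since x = -60 < 0, use v(x) = -lambda*(-x)^alpha
(-x) = 60
60^0.8 = 26.4558
v(-60) = -2.3 * 26.4558
= -60.85


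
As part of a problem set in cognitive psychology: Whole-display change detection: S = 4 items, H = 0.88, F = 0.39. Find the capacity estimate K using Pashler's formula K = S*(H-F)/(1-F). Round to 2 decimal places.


K = S * (H - F) / (1 - F)
H - F = 0.49
1 - F = 0.61
K = 4 * 0.49 / 0.61
= 3.21


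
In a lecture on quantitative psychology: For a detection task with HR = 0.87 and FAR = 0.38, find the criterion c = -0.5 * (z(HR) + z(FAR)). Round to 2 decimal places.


c = -0.5 * (z(HR) + z(FAR))
z(0.87) = 1.1264
z(0.38) = -0.3055
c = -0.5 * (1.1264 + -0.3055)
= -0.5 * 0.8209
= -0.41


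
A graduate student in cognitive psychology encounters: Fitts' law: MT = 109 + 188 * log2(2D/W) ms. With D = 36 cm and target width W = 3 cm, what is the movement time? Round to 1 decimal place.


MT = 109 + 188 * log2(2*36/3)
2D/W = 24.0
log2(24.0) = 4.585
MT = 109 + 188 * 4.585
= 971.0 ms


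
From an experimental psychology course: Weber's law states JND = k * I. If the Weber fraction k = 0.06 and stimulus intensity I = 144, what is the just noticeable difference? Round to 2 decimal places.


JND = k * I
JND = 0.06 * 144
= 8.64


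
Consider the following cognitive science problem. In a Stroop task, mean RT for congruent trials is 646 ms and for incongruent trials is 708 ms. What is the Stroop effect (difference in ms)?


Stroop effect = RT(incongruent) - RT(congruent)
= 708 - 646
= 62 ms


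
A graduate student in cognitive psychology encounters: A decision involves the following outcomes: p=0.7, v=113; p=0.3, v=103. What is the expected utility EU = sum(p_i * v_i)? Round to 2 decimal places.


EU = sum(p_i * v_i)
0.7 * 113 = 79.1
0.3 * 103 = 30.9
EU = 79.1 + 30.9
= 110.00


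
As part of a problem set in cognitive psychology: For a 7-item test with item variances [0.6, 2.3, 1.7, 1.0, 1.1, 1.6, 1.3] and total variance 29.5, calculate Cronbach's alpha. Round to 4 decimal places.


alpha = (k/(k-1)) * (1 - sum(s_i^2)/s_total^2)
sum(item variances) = 9.6
k/(k-1) = 7/6 = 1.166667
1 - 9.6/29.5 = 1 - 0.325424 = 0.674576
alpha = 1.166667 * 0.674576
= 0.7870


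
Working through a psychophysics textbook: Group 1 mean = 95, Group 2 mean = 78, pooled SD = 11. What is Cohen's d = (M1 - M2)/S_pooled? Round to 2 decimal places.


Cohen's d = (M1 - M2) / S_pooled
= (95 - 78) / 11
= 17 / 11
= 1.55


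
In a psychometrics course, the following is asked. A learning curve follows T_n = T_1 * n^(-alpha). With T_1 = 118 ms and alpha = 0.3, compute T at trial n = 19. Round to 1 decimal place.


T_n = 118 * 19^(-0.3)
19^(-0.3) = 0.413403
T_n = 118 * 0.413403
= 48.8 ms


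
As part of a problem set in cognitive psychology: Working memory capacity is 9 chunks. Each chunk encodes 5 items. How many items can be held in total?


Total items = chunks * items_per_chunk
= 9 * 5
= 45


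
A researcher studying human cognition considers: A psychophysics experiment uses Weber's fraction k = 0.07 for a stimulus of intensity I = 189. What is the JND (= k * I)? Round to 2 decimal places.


JND = k * I
JND = 0.07 * 189
= 13.23


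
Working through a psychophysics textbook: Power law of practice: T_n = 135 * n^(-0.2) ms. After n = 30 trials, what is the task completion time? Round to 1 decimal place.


T_n = 135 * 30^(-0.2)
30^(-0.2) = 0.506496
T_n = 135 * 0.506496
= 68.4 ms


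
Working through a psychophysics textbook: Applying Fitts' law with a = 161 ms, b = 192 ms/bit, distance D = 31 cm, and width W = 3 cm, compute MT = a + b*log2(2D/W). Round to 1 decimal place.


MT = 161 + 192 * log2(2*31/3)
2D/W = 20.666667
log2(20.666667) = 4.3692
MT = 161 + 192 * 4.3692
= 999.9 ms


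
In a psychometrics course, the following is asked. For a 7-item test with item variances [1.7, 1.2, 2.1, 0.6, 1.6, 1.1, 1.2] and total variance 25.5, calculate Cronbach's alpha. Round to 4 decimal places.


alpha = (k/(k-1)) * (1 - sum(s_i^2)/s_total^2)
sum(item variances) = 9.5
k/(k-1) = 7/6 = 1.166667
1 - 9.5/25.5 = 1 - 0.372549 = 0.627451
alpha = 1.166667 * 0.627451
= 0.7320


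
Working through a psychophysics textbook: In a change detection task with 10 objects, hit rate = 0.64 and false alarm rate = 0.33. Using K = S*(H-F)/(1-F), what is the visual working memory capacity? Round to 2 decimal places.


K = S * (H - F) / (1 - F)
H - F = 0.31
1 - F = 0.67
K = 10 * 0.31 / 0.67
= 4.63


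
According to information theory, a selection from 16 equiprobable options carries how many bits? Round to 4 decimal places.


H = log2(n)
H = log2(16)
= 4.0000


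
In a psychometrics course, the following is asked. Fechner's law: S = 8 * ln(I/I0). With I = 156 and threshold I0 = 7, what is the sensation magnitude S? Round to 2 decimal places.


S = 8 * ln(156/7)
I/I0 = 22.285714
ln(22.285714) = 3.1039
S = 8 * 3.1039
= 24.83


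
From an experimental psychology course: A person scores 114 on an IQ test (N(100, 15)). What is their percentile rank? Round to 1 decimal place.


z = (IQ - mean) / SD
z = (114 - 100) / 15 = 0.9333
Percentile = Phi(0.9333) * 100
Phi(0.9333) = 0.824667
= 82.5


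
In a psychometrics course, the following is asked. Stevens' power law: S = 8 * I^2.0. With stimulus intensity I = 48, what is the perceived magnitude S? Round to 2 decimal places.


S = 8 * 48^2.0
48^2.0 = 2304.0
S = 8 * 2304.0
= 18432.00


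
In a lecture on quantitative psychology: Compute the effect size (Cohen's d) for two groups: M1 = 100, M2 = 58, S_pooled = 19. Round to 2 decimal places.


Cohen's d = (M1 - M2) / S_pooled
= (100 - 58) / 19
= 42 / 19
= 2.21


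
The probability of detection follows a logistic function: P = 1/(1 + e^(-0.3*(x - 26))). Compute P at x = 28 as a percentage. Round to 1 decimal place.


P(x) = 1/(1 + e^(-0.3*(28 - 26)))
Exponent = -0.3 * 2 = -0.6
e^(-0.6) = 0.548812
P = 1/(1 + 0.548812) = 0.645656
Percentage = 64.6


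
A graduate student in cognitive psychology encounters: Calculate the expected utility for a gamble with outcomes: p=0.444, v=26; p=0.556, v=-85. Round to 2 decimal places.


EU = sum(p_i * v_i)
0.444 * 26 = 11.544
0.556 * -85 = -47.26
EU = 11.544 + -47.26
= -35.72


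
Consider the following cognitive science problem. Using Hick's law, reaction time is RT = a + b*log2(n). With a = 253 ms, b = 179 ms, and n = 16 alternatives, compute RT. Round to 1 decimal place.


RT = 253 + 179 * log2(16)
log2(16) = 4.0
RT = 253 + 179 * 4.0
= 253 + 716.0
= 969.0 ms


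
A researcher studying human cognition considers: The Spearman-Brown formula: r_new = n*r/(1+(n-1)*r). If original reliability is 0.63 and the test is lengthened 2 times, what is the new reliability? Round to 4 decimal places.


r_new = n*r / (1 + (n-1)*r)
Numerator = 2 * 0.63 = 1.26
Denominator = 1 + 1 * 0.63 = 1.63
r_new = 1.26 / 1.63
= 0.7730


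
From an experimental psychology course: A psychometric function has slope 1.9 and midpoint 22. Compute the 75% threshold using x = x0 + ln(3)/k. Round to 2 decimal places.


At P = 0.75: 0.75 = 1/(1 + e^(-k*(x-x0)))
Solving: e^(-k*(x-x0)) = 1/3
x = x0 + ln(3)/k
ln(3) = 1.0986
x = 22 + 1.0986/1.9
= 22 + 0.5782
= 22.58


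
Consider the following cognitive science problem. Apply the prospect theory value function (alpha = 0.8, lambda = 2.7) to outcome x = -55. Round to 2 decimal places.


Since x = -55 < 0, use v(x) = -lambda*(-x)^alpha
(-x) = 55
55^0.8 = 24.6769
v(-55) = -2.7 * 24.6769
= -66.63


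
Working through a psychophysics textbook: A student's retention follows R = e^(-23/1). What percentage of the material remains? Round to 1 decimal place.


R = e^(-t/S)
-t/S = -23/1 = -23.0
R = e^(-23.0) = 0.0
Percentage = 0.0 * 100
= 0.0


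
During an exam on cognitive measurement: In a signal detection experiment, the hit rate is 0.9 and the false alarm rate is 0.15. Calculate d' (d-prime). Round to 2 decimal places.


d' = z(HR) - z(FAR)
z(0.9) = 1.2816
z(0.15) = -1.0364
d' = 1.2816 - -1.0364
= 2.32


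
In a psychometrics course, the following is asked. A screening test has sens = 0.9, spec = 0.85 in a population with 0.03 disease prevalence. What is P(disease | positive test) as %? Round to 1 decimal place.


PPV = (sens * prev) / (sens * prev + (1-spec) * (1-prev))
Numerator = 0.9 * 0.03 = 0.027
P(positive and no disease) = (1 - spec) * (1 - prev) = (1 - 0.85) * (1 - 0.03) = 0.1455
Denominator = 0.027 + 0.1455 = 0.1725
PPV = 0.027 / 0.1725 = 0.156522
As percentage = 15.7


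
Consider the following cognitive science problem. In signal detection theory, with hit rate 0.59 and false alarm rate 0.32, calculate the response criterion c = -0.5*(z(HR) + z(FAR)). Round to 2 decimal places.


c = -0.5 * (z(HR) + z(FAR))
z(0.59) = 0.2275
z(0.32) = -0.4677
c = -0.5 * (0.2275 + -0.4677)
= -0.5 * -0.2402
= 0.12


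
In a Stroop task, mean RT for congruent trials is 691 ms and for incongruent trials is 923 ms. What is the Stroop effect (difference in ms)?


Stroop effect = RT(incongruent) - RT(congruent)
= 923 - 691
= 232 ms


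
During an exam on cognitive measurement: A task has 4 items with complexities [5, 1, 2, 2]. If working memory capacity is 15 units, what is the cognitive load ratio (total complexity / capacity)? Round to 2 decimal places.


Total complexity = 5 + 1 + 2 + 2 = 10
Load = total / capacity = 10 / 15
= 0.67


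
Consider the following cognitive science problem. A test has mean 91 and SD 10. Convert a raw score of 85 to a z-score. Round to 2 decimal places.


z = (X - mu) / sigma
= (85 - 91) / 10
= -6 / 10
= -0.60


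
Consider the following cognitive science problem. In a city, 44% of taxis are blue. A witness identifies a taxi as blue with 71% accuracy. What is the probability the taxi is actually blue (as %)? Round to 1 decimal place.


P(blue | says blue) = P(says blue | blue)*P(blue) / [P(says blue | blue)*P(blue) + P(says blue | not blue)*P(not blue)]
Numerator = 0.71 * 0.44 = 0.3124
False identification = 0.29 * 0.56 = 0.1624
P = 0.3124 / (0.3124 + 0.1624)
= 0.3124 / 0.4748
As percentage = 65.8


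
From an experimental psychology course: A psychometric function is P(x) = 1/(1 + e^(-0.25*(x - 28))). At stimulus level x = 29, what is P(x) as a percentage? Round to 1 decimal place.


P(x) = 1/(1 + e^(-0.25*(29 - 28)))
Exponent = -0.25 * 1 = -0.25
e^(-0.25) = 0.778801
P = 1/(1 + 0.778801) = 0.562176
Percentage = 56.2


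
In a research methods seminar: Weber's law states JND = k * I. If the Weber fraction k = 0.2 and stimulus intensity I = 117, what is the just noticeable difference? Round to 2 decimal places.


JND = k * I
JND = 0.2 * 117
= 23.40


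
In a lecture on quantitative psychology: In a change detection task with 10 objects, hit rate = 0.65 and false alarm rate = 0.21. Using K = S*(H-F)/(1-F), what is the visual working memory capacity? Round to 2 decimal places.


K = S * (H - F) / (1 - F)
H - F = 0.44
1 - F = 0.79
K = 10 * 0.44 / 0.79
= 5.57


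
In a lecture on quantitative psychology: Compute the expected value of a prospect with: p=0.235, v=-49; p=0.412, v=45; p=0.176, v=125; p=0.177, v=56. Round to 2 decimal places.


EU = sum(p_i * v_i)
0.235 * -49 = -11.515
0.412 * 45 = 18.54
0.176 * 125 = 22.0
0.177 * 56 = 9.912
EU = -11.515 + 18.54 + 22.0 + 9.912
= 38.94


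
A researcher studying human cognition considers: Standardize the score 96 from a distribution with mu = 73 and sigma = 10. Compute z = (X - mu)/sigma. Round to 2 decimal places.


z = (X - mu) / sigma
= (96 - 73) / 10
= 23 / 10
= 2.30


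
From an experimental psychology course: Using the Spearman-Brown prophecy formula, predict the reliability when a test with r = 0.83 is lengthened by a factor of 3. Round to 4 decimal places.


r_new = n*r / (1 + (n-1)*r)
Numerator = 3 * 0.83 = 2.49
Denominator = 1 + 2 * 0.83 = 2.66
r_new = 2.49 / 2.66
= 0.9361


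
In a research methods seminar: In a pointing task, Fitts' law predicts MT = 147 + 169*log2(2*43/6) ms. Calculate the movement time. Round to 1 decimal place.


MT = 147 + 169 * log2(2*43/6)
2D/W = 14.333333
log2(14.333333) = 3.8413
MT = 147 + 169 * 3.8413
= 796.2 ms


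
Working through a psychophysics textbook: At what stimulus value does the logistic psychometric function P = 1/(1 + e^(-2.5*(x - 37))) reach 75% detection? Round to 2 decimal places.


At P = 0.75: 0.75 = 1/(1 + e^(-k*(x-x0)))
Solving: e^(-k*(x-x0)) = 1/3
x = x0 + ln(3)/k
ln(3) = 1.0986
x = 37 + 1.0986/2.5
= 37 + 0.4394
= 37.44


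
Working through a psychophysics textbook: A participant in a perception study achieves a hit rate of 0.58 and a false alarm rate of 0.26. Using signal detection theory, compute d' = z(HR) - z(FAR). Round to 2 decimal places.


d' = z(HR) - z(FAR)
z(0.58) = 0.2019
z(0.26) = -0.6433
d' = 0.2019 - -0.6433
= 0.85


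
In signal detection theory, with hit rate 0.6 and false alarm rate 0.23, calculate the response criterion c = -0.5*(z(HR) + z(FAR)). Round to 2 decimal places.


c = -0.5 * (z(HR) + z(FAR))
z(0.6) = 0.2533
z(0.23) = -0.7388
c = -0.5 * (0.2533 + -0.7388)
= -0.5 * -0.4855
= 0.24


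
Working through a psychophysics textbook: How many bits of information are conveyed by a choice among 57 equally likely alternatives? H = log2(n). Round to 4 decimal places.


H = log2(n)
H = log2(57)
= 5.8329


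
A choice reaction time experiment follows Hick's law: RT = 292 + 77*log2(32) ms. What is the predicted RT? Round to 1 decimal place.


RT = 292 + 77 * log2(32)
log2(32) = 5.0
RT = 292 + 77 * 5.0
= 292 + 385.0
= 677.0 ms


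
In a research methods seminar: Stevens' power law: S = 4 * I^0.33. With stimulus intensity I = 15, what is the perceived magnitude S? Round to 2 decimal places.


S = 4 * 15^0.33
15^0.33 = 2.4441
S = 4 * 2.4441
= 9.78


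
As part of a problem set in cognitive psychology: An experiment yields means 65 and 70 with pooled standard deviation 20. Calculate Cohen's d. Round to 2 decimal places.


Cohen's d = (M1 - M2) / S_pooled
= (65 - 70) / 20
= -5 / 20
= -0.25


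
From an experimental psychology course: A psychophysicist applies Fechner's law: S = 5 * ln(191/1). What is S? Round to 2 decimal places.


S = 5 * ln(191/1)
I/I0 = 191.0
ln(191.0) = 5.2523
S = 5 * 5.2523
= 26.26


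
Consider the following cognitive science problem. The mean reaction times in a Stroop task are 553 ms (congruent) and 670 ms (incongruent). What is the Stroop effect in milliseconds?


Stroop effect = RT(incongruent) - RT(congruent)
= 670 - 553
= 117 ms


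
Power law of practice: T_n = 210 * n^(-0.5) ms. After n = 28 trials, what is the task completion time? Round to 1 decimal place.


T_n = 210 * 28^(-0.5)
28^(-0.5) = 0.188982
T_n = 210 * 0.188982
= 39.7 ms


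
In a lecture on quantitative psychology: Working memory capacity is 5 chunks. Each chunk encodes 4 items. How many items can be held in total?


Total items = chunks * items_per_chunk
= 5 * 4
= 20


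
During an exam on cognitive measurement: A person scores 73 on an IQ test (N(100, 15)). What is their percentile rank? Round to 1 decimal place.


z = (IQ - mean) / SD
z = (73 - 100) / 15 = -1.8
Percentile = Phi(-1.8) * 100
Phi(-1.8) = 0.03593
= 3.6


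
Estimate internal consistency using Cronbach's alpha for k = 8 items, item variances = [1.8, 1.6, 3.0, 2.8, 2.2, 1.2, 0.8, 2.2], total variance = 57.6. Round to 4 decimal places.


alpha = (k/(k-1)) * (1 - sum(s_i^2)/s_total^2)
sum(item variances) = 15.6
k/(k-1) = 8/7 = 1.142857
1 - 15.6/57.6 = 1 - 0.270833 = 0.729167
alpha = 1.142857 * 0.729167
= 0.8333


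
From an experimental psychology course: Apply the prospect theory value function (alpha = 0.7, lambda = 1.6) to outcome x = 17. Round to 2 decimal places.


Since x = 17 >= 0, use v(x) = x^0.7
17^0.7 = 7.2663
v(17) = 7.27


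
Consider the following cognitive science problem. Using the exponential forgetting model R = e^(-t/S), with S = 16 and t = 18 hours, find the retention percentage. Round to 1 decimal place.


R = e^(-t/S)
-t/S = -18/16 = -1.125
R = e^(-1.125) = 0.324652
Percentage = 0.324652 * 100
= 32.5


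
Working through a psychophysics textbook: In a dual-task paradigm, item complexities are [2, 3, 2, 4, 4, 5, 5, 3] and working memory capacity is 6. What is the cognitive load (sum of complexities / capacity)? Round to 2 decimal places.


Total complexity = 2 + 3 + 2 + 4 + 4 + 5 + 5 + 3 = 28
Load = total / capacity = 28 / 6
= 4.67


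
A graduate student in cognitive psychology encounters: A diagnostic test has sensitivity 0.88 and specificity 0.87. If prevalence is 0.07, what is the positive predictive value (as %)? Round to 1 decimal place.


PPV = (sens * prev) / (sens * prev + (1-spec) * (1-prev))
Numerator = 0.88 * 0.07 = 0.0616
P(positive and no disease) = (1 - spec) * (1 - prev) = (1 - 0.87) * (1 - 0.07) = 0.1209
Denominator = 0.0616 + 0.1209 = 0.1825
PPV = 0.0616 / 0.1825 = 0.337534
As percentage = 33.8


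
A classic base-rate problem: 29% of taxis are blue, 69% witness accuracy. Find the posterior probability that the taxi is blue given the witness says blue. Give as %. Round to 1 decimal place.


P(blue | says blue) = P(says blue | blue)*P(blue) / [P(says blue | blue)*P(blue) + P(says blue | not blue)*P(not blue)]
Numerator = 0.69 * 0.29 = 0.2001
False identification = 0.31 * 0.71 = 0.2201
P = 0.2001 / (0.2001 + 0.2201)
= 0.2001 / 0.4202
As percentage = 47.6


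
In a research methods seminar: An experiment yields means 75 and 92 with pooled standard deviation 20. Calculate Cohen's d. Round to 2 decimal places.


Cohen's d = (M1 - M2) / S_pooled
= (75 - 92) / 20
= -17 / 20
= -0.85


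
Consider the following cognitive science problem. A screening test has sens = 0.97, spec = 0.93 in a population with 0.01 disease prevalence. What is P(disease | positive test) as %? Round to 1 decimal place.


PPV = (sens * prev) / (sens * prev + (1-spec) * (1-prev))
Numerator = 0.97 * 0.01 = 0.0097
P(positive and no disease) = (1 - spec) * (1 - prev) = (1 - 0.93) * (1 - 0.01) = 0.0693
Denominator = 0.0097 + 0.0693 = 0.079
PPV = 0.0097 / 0.079 = 0.122785
As percentage = 12.3


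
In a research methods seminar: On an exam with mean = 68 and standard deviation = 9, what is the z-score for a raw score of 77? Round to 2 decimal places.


z = (X - mu) / sigma
= (77 - 68) / 9
= 9 / 9
= 1.00


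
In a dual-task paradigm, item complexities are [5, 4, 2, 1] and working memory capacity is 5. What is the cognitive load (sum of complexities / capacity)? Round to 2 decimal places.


Total complexity = 5 + 4 + 2 + 1 = 12
Load = total / capacity = 12 / 5
= 2.40


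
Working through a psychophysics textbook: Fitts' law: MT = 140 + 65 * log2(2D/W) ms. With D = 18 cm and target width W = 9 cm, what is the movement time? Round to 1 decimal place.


MT = 140 + 65 * log2(2*18/9)
2D/W = 4.0
log2(4.0) = 2.0
MT = 140 + 65 * 2.0
= 270.0 ms


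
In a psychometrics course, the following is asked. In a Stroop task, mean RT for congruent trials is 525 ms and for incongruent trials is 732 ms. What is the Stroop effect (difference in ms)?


Stroop effect = RT(incongruent) - RT(congruent)
= 732 - 525
= 207 ms


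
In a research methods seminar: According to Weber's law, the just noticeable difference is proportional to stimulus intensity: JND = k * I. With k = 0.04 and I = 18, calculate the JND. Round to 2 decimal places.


JND = k * I
JND = 0.04 * 18
= 0.72


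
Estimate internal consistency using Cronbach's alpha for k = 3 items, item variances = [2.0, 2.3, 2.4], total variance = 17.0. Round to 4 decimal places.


alpha = (k/(k-1)) * (1 - sum(s_i^2)/s_total^2)
sum(item variances) = 6.7
k/(k-1) = 3/2 = 1.5
1 - 6.7/17.0 = 1 - 0.394118 = 0.605882
alpha = 1.5 * 0.605882
= 0.9088


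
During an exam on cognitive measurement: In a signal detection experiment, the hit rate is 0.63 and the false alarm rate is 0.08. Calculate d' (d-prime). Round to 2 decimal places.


d' = z(HR) - z(FAR)
z(0.63) = 0.3319
z(0.08) = -1.4051
d' = 0.3319 - -1.4051
= 1.74


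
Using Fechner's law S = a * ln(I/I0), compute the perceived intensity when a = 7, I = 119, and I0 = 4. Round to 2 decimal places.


S = 7 * ln(119/4)
I/I0 = 29.75
ln(29.75) = 3.3928
S = 7 * 3.3928
= 23.75


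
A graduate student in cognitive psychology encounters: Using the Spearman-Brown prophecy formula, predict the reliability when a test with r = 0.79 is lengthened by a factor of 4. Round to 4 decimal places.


r_new = n*r / (1 + (n-1)*r)
Numerator = 4 * 0.79 = 3.16
Denominator = 1 + 3 * 0.79 = 3.37
r_new = 3.16 / 3.37
= 0.9377


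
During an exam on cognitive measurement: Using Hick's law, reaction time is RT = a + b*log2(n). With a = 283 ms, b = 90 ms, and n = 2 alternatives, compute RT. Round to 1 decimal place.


RT = 283 + 90 * log2(2)
log2(2) = 1.0
RT = 283 + 90 * 1.0
= 283 + 90.0
= 373.0 ms


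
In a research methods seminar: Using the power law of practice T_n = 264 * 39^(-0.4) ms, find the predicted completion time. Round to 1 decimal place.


T_n = 264 * 39^(-0.4)
39^(-0.4) = 0.23098
T_n = 264 * 0.23098
= 61.0 ms


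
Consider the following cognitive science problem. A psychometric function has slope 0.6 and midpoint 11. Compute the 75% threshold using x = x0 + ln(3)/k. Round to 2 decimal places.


At P = 0.75: 0.75 = 1/(1 + e^(-k*(x-x0)))
Solving: e^(-k*(x-x0)) = 1/3
x = x0 + ln(3)/k
ln(3) = 1.0986
x = 11 + 1.0986/0.6
= 11 + 1.831
= 12.83


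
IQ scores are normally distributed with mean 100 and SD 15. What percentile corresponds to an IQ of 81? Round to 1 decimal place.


z = (IQ - mean) / SD
z = (81 - 100) / 15 = -1.2667
Percentile = Phi(-1.2667) * 100
Phi(-1.2667) = 0.102631
= 10.3


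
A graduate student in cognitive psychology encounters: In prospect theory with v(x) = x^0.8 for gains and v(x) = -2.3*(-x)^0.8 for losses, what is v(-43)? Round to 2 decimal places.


Since x = -43 < 0, use v(x) = -lambda*(-x)^alpha
(-x) = 43
43^0.8 = 20.2663
v(-43) = -2.3 * 20.2663
= -46.61


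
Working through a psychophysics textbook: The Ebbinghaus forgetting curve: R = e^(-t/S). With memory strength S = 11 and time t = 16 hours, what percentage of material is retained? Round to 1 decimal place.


R = e^(-t/S)
-t/S = -16/11 = -1.454545
R = e^(-1.454545) = 0.233507
Percentage = 0.233507 * 100
= 23.4


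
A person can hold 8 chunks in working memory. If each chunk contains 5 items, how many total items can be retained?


Total items = chunks * items_per_chunk
= 8 * 5
= 40


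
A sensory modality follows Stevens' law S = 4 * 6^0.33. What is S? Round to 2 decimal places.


S = 4 * 6^0.33
6^0.33 = 1.8063
S = 4 * 1.8063
= 7.23


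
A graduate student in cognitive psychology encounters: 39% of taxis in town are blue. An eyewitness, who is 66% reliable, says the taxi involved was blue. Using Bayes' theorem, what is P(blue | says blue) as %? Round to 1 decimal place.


P(blue | says blue) = P(says blue | blue)*P(blue) / [P(says blue | blue)*P(blue) + P(says blue | not blue)*P(not blue)]
Numerator = 0.66 * 0.39 = 0.2574
False identification = 0.34 * 0.61 = 0.2074
P = 0.2574 / (0.2574 + 0.2074)
= 0.2574 / 0.4648
As percentage = 55.4


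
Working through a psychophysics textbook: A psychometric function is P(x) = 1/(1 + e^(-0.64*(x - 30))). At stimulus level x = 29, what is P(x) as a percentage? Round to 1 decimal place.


P(x) = 1/(1 + e^(-0.64*(29 - 30)))
Exponent = -0.64 * -1 = 0.64
e^(0.64) = 1.896481
P = 1/(1 + 1.896481) = 0.345247
Percentage = 34.5


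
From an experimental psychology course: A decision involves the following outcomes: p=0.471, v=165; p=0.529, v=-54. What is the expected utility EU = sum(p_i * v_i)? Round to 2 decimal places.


EU = sum(p_i * v_i)
0.471 * 165 = 77.715
0.529 * -54 = -28.566
EU = 77.715 + -28.566
= 49.15


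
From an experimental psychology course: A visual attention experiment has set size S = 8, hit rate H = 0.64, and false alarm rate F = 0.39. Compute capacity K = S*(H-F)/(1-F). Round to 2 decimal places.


K = S * (H - F) / (1 - F)
H - F = 0.25
1 - F = 0.61
K = 8 * 0.25 / 0.61
= 3.28


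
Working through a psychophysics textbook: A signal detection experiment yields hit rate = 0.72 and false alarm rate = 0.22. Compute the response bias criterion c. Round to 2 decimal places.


c = -0.5 * (z(HR) + z(FAR))
z(0.72) = 0.5828
z(0.22) = -0.7722
c = -0.5 * (0.5828 + -0.7722)
= -0.5 * -0.1894
= 0.09


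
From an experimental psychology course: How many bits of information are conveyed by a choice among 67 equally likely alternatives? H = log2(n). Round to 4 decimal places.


H = log2(n)
H = log2(67)
= 6.0661


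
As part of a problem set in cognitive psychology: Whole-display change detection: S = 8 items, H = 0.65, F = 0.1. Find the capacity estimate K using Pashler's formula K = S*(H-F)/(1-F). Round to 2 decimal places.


K = S * (H - F) / (1 - F)
H - F = 0.55
1 - F = 0.9
K = 8 * 0.55 / 0.9
= 4.89


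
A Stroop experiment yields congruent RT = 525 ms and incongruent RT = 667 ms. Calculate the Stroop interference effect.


Stroop effect = RT(incongruent) - RT(congruent)
= 667 - 525
= 142 ms


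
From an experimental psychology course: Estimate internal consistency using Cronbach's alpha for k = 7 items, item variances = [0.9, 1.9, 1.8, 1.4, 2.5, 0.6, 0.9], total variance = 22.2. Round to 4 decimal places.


alpha = (k/(k-1)) * (1 - sum(s_i^2)/s_total^2)
sum(item variances) = 10.0
k/(k-1) = 7/6 = 1.166667
1 - 10.0/22.2 = 1 - 0.45045 = 0.54955
alpha = 1.166667 * 0.54955
= 0.6411


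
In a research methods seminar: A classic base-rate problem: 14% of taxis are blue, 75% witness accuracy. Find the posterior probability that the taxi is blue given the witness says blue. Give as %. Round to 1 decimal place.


P(blue | says blue) = P(says blue | blue)*P(blue) / [P(says blue | blue)*P(blue) + P(says blue | not blue)*P(not blue)]
Numerator = 0.75 * 0.14 = 0.105
False identification = 0.25 * 0.86 = 0.215
P = 0.105 / (0.105 + 0.215)
= 0.105 / 0.32
As percentage = 32.8


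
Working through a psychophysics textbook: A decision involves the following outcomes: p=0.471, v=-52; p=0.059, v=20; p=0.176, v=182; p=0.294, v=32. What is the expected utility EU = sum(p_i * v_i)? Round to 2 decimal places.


EU = sum(p_i * v_i)
0.471 * -52 = -24.492
0.059 * 20 = 1.18
0.176 * 182 = 32.032
0.294 * 32 = 9.408
EU = -24.492 + 1.18 + 32.032 + 9.408
= 18.13


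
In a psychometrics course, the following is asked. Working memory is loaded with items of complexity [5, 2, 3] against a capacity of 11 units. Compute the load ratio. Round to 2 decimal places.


Total complexity = 5 + 2 + 3 = 10
Load = total / capacity = 10 / 11
= 0.91


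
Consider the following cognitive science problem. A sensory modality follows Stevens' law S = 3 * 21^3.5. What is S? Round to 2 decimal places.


S = 3 * 21^3.5
21^3.5 = 42439.2335
S = 3 * 42439.2335
= 127317.70


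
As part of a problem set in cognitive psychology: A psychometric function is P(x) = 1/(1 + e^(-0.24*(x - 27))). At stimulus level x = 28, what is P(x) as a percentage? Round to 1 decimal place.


P(x) = 1/(1 + e^(-0.24*(28 - 27)))
Exponent = -0.24 * 1 = -0.24
e^(-0.24) = 0.786628
P = 1/(1 + 0.786628) = 0.559714
Percentage = 56.0


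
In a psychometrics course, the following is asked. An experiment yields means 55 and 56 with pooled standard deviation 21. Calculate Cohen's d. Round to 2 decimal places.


Cohen's d = (M1 - M2) / S_pooled
= (55 - 56) / 21
= -1 / 21
= -0.05


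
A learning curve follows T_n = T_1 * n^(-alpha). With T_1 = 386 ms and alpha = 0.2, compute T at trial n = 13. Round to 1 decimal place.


T_n = 386 * 13^(-0.2)
13^(-0.2) = 0.598703
T_n = 386 * 0.598703
= 231.1 ms


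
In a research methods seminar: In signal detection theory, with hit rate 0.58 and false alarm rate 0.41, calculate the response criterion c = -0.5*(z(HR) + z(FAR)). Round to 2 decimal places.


c = -0.5 * (z(HR) + z(FAR))
z(0.58) = 0.2019
z(0.41) = -0.2275
c = -0.5 * (0.2019 + -0.2275)
= -0.5 * -0.0256
= 0.01


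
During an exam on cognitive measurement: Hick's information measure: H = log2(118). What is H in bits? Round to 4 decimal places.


H = log2(n)
H = log2(118)
= 6.8826


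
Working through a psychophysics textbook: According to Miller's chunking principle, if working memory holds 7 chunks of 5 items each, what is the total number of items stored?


Total items = chunks * items_per_chunk
= 7 * 5
= 35


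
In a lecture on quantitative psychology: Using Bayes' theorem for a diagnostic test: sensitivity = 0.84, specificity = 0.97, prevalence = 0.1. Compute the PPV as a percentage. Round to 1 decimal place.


PPV = (sens * prev) / (sens * prev + (1-spec) * (1-prev))
Numerator = 0.84 * 0.1 = 0.084
P(positive and no disease) = (1 - spec) * (1 - prev) = (1 - 0.97) * (1 - 0.1) = 0.027
Denominator = 0.084 + 0.027 = 0.111
PPV = 0.084 / 0.111 = 0.756757
As percentage = 75.7


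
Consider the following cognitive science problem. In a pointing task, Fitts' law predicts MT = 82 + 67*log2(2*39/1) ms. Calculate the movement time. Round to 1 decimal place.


MT = 82 + 67 * log2(2*39/1)
2D/W = 78.0
log2(78.0) = 6.2854
MT = 82 + 67 * 6.2854
= 503.1 ms


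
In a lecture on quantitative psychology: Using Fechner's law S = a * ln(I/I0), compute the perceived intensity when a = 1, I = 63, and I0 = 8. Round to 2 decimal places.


S = 1 * ln(63/8)
I/I0 = 7.875
ln(7.875) = 2.0637
S = 1 * 2.0637
= 2.06


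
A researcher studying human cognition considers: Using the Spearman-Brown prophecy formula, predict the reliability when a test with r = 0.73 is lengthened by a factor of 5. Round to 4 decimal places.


r_new = n*r / (1 + (n-1)*r)
Numerator = 5 * 0.73 = 3.65
Denominator = 1 + 4 * 0.73 = 3.92
r_new = 3.65 / 3.92
= 0.9311


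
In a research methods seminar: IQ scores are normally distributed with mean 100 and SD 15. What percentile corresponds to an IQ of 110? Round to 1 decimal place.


z = (IQ - mean) / SD
z = (110 - 100) / 15 = 0.6667
Percentile = Phi(0.6667) * 100
Phi(0.6667) = 0.747518
= 74.8


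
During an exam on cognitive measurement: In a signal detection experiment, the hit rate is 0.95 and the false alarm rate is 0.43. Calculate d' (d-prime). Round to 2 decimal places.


d' = z(HR) - z(FAR)
z(0.95) = 1.6449
z(0.43) = -0.1764
d' = 1.6449 - -0.1764
= 1.82


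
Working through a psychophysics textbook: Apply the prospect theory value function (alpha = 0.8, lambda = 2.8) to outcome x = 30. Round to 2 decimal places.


Since x = 30 >= 0, use v(x) = x^0.8
30^0.8 = 15.1949
v(30) = 15.19


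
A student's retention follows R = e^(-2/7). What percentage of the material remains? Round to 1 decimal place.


R = e^(-t/S)
-t/S = -2/7 = -0.285714
R = e^(-0.285714) = 0.751478
Percentage = 0.751478 * 100
= 75.1


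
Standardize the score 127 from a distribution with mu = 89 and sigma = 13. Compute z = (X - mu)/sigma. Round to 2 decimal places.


z = (X - mu) / sigma
= (127 - 89) / 13
= 38 / 13
= 2.92


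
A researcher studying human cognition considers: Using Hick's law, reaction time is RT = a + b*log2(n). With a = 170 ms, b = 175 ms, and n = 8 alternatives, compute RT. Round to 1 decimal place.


RT = 170 + 175 * log2(8)
log2(8) = 3.0
RT = 170 + 175 * 3.0
= 170 + 525.0
= 695.0 ms


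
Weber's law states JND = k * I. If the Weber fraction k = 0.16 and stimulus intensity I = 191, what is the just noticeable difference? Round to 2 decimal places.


JND = k * I
JND = 0.16 * 191
= 30.56
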